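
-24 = -24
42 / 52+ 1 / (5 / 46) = 1301 / 130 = 10.01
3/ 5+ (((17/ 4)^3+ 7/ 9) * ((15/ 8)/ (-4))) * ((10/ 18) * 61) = -340404737/ 276480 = -1231.21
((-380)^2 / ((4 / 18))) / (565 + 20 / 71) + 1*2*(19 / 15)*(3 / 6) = 138559913 / 120405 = 1150.78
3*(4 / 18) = 2 / 3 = 0.67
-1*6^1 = -6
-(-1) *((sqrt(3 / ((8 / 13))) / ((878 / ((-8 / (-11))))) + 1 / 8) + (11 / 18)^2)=sqrt(78) / 4829 + 323 / 648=0.50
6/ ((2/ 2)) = 6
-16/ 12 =-4/ 3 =-1.33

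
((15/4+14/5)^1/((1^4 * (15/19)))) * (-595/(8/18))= -888573/80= -11107.16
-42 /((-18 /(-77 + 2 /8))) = -2149 /12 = -179.08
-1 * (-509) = 509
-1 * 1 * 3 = -3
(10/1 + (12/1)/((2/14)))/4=47/2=23.50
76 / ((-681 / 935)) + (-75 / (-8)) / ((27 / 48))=-59710 / 681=-87.68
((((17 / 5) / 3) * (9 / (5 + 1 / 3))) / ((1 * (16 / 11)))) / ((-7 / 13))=-21879 / 8960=-2.44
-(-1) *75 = 75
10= 10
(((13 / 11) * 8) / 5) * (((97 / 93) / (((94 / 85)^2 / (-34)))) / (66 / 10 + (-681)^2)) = -0.00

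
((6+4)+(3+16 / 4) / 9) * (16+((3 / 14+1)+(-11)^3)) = -594707 / 42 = -14159.69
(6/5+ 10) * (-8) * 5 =-448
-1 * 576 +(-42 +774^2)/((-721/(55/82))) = -33500571/29561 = -1133.27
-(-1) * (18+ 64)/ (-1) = -82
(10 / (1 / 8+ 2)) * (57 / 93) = 1520 / 527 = 2.88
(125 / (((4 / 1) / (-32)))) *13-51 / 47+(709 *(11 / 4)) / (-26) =-63915857 / 4888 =-13076.08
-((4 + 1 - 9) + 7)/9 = -1/3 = -0.33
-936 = -936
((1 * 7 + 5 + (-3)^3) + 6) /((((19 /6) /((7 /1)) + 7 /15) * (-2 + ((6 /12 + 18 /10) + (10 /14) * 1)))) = -132300 /13703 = -9.65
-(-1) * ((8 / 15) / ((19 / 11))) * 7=2.16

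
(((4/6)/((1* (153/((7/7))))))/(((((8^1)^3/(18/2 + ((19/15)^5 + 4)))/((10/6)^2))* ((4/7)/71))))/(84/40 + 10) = 3068471539/777368275200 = 0.00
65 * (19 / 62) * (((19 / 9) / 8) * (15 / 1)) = 78.85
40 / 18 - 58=-502 / 9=-55.78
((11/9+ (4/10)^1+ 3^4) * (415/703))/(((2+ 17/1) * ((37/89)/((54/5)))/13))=2142259548/2471045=866.94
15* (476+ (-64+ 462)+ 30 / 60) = 26235 / 2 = 13117.50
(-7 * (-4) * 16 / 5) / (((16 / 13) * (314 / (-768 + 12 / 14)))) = -27924 / 157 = -177.86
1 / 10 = 0.10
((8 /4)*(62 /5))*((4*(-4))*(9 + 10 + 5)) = -47616 /5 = -9523.20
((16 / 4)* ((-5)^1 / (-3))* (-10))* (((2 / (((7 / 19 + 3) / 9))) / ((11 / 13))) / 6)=-70.17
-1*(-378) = 378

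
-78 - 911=-989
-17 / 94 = -0.18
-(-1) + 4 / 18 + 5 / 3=26 / 9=2.89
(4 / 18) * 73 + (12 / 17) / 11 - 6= 17312 / 1683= 10.29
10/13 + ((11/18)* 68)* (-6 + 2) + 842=79156/117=676.55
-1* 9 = -9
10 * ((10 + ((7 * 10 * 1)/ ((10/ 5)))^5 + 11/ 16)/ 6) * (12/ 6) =4201750855/ 24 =175072952.29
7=7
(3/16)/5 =3/80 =0.04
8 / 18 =4 / 9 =0.44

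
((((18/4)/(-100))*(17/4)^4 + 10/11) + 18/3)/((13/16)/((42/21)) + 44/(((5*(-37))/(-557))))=-161963023/2769046720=-0.06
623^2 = 388129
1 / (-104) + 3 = 311 / 104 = 2.99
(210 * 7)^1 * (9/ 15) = 882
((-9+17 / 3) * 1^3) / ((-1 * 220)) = 1 / 66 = 0.02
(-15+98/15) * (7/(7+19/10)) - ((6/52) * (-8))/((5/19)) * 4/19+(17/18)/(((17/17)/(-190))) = -9651037/52065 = -185.37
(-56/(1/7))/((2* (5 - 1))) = -49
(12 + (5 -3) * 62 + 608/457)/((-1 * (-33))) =20920/5027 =4.16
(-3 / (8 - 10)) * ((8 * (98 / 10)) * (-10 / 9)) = -392 / 3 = -130.67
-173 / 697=-0.25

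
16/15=1.07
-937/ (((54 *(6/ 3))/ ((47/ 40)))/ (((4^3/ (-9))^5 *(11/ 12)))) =4063684984832/ 23914845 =169923.12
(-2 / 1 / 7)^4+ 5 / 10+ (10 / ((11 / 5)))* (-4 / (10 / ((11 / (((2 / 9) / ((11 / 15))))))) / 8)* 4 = -156033 / 4802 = -32.49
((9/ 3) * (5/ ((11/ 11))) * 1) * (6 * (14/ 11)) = 1260/ 11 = 114.55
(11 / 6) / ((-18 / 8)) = -22 / 27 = -0.81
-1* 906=-906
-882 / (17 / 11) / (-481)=1.19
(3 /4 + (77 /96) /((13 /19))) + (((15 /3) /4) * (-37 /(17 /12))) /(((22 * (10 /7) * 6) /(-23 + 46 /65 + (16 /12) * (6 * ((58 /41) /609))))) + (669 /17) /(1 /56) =35236380759 /15947360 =2209.54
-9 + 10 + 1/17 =18/17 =1.06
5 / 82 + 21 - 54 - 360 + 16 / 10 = -160449 / 410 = -391.34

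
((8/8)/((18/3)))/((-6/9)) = -1/4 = -0.25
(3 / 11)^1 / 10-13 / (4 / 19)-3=-14239 / 220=-64.72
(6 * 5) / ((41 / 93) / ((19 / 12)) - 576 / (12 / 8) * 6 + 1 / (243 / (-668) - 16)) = -96575385 / 7416289952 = -0.01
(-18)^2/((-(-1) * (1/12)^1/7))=27216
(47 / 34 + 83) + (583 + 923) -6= 53869 / 34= 1584.38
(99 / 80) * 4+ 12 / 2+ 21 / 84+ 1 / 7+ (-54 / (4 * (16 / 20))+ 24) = 5171 / 280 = 18.47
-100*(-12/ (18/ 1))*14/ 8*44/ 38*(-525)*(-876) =1180410000/ 19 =62126842.11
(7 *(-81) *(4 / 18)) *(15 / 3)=-630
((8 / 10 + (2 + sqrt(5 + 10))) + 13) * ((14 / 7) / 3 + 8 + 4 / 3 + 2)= 12 * sqrt(15) + 948 / 5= 236.08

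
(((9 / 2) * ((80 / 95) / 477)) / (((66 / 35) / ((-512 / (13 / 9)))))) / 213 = -0.01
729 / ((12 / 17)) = 4131 / 4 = 1032.75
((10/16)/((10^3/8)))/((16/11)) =11/3200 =0.00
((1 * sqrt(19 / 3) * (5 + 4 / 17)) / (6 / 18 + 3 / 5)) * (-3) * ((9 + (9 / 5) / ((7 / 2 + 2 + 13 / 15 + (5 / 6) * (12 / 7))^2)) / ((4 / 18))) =-290730571515 * sqrt(57) / 1275570044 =-1720.77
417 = 417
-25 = -25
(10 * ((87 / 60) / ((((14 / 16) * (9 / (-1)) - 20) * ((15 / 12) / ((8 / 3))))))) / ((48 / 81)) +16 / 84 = -39388 / 23415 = -1.68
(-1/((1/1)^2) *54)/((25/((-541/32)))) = 14607/400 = 36.52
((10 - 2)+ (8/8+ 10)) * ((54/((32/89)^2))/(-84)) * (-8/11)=1354491/19712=68.71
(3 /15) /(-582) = -1 /2910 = -0.00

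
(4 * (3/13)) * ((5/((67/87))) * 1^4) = 5.99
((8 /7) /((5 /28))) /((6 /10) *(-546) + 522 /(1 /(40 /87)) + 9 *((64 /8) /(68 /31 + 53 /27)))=-55664 /611241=-0.09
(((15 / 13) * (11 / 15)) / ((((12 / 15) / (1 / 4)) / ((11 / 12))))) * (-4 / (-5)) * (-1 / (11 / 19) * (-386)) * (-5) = -201685 / 312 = -646.43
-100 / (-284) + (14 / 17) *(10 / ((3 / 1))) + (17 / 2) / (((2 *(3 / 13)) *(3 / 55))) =14805665 / 43452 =340.74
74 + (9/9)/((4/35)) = 331/4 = 82.75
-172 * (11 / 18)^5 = -6925193 / 472392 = -14.66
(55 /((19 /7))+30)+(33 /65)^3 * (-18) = 249976421 /5217875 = 47.91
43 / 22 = 1.95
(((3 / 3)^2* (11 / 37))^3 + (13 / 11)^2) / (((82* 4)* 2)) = 545088 / 251289533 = 0.00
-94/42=-47/21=-2.24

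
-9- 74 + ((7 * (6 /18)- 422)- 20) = -1568 /3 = -522.67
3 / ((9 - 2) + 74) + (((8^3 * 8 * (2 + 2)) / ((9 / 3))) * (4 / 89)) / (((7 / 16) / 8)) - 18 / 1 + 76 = 76473713 / 16821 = 4546.32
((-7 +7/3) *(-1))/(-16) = -7/24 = -0.29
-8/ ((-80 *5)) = 1/ 50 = 0.02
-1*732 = -732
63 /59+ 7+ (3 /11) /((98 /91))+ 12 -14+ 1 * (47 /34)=594941 /77231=7.70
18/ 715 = 0.03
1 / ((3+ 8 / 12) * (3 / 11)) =1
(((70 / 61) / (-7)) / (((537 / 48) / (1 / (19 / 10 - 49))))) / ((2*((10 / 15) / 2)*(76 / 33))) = 6600 / 32571377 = 0.00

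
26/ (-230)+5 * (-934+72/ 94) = -25221261/ 5405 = -4666.28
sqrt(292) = 2 * sqrt(73) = 17.09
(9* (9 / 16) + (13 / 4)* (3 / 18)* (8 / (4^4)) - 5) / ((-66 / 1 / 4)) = -61 / 12672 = -0.00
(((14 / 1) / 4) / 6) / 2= 7 / 24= 0.29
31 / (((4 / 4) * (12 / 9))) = 93 / 4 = 23.25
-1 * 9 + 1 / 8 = -71 / 8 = -8.88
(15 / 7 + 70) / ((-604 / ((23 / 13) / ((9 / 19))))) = -220685 / 494676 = -0.45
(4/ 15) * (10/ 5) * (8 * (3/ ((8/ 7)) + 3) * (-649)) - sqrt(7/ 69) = -15576 - sqrt(483)/ 69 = -15576.32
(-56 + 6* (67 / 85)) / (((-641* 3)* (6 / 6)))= 4358 / 163455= 0.03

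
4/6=2/3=0.67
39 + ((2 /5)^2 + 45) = 2104 /25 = 84.16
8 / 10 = 4 / 5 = 0.80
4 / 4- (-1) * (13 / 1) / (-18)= 5 / 18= 0.28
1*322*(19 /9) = 6118 /9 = 679.78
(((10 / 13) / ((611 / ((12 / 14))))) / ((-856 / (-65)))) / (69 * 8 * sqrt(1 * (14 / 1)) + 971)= 0.00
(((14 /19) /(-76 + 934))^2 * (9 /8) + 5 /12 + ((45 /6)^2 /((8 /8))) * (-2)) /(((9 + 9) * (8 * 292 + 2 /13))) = -19857819263 /7450140503520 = -0.00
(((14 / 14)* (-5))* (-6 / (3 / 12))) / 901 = 120 / 901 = 0.13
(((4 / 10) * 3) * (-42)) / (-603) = 28 / 335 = 0.08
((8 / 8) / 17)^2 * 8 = 8 / 289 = 0.03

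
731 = 731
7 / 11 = 0.64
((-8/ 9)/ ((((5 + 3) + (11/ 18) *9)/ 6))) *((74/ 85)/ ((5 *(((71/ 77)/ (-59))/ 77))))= 828352448/ 2444175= 338.91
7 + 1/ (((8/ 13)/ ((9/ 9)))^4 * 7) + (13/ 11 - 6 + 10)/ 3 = 3066683/ 315392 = 9.72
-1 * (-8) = 8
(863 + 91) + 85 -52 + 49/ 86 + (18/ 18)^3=85017/ 86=988.57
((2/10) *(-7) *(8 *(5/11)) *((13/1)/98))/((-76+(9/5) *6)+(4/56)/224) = 116480/11245641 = 0.01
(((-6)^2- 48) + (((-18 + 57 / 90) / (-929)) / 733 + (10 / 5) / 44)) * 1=-1343184817 / 112357905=-11.95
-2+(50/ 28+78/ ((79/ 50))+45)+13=118511/ 1106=107.15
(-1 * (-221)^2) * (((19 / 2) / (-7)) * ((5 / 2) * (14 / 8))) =289993.44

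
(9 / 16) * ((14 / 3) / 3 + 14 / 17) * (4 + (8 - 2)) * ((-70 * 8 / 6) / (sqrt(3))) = -63700 * sqrt(3) / 153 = -721.12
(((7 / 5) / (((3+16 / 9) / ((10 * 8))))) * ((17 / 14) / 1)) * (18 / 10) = 11016 / 215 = 51.24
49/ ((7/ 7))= 49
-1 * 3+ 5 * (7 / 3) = 26 / 3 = 8.67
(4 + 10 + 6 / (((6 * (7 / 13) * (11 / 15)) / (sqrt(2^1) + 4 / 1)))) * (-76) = -141208 / 77-14820 * sqrt(2) / 77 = -2106.06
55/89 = 0.62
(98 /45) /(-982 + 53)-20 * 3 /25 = -20086 /8361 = -2.40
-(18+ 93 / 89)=-19.04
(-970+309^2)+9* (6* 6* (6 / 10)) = 473527 / 5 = 94705.40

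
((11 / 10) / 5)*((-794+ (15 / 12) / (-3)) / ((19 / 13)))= -1363219 / 11400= -119.58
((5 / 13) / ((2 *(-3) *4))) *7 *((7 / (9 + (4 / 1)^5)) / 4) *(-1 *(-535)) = -131075 / 1289184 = -0.10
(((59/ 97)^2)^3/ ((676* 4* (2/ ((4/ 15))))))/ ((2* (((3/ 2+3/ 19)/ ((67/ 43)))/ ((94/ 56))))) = 2523703508274671/ 1281342976262495022240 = 0.00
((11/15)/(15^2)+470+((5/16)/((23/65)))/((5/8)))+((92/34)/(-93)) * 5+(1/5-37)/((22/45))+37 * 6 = 556188554657/899984250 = 618.00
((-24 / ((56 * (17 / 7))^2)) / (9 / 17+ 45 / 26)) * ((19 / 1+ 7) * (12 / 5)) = -338 / 9435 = -0.04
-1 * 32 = -32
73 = 73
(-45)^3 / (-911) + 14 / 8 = 370877 / 3644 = 101.78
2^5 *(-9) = -288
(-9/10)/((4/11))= -99/40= -2.48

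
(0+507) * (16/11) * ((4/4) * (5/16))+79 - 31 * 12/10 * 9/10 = 75893/275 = 275.97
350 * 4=1400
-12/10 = -6/5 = -1.20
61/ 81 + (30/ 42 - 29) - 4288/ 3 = -826043/ 567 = -1456.87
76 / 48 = 19 / 12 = 1.58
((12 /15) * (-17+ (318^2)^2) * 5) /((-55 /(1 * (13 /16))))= -132938823667 /220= -604267380.30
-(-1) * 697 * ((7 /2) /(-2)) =-4879 /4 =-1219.75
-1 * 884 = -884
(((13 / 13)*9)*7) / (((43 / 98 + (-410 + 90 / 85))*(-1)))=34986 / 226855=0.15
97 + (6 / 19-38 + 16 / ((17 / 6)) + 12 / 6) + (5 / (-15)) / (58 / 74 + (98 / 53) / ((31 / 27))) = 9424602470 / 141036981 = 66.82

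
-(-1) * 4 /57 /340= 1 /4845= 0.00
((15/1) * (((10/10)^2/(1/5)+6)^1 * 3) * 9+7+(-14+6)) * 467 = 2080018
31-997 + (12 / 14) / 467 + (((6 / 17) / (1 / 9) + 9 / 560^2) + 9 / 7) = -2393907595749 / 2489670400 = -961.54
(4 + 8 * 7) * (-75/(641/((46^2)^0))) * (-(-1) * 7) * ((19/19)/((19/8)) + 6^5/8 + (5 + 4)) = -587380500/12179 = -48228.96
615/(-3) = -205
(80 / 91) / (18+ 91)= 80 / 9919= 0.01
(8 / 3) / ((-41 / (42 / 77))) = -16 / 451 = -0.04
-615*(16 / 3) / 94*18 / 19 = -29520 / 893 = -33.06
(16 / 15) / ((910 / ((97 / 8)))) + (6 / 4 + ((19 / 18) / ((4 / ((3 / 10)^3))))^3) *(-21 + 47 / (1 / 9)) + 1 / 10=42150456242095489 / 69888000000000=603.11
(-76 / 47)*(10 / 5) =-152 / 47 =-3.23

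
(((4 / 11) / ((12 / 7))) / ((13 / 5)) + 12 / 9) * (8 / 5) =4856 / 2145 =2.26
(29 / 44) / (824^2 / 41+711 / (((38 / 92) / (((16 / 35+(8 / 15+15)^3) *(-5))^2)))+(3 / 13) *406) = 728517391875 / 668347554303481331612608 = 0.00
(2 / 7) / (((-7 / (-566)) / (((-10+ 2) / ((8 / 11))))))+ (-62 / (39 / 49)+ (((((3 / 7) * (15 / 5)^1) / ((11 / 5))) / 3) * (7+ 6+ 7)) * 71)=-1164490 / 21021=-55.40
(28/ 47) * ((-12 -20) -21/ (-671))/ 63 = -0.30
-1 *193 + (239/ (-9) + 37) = -1643/ 9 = -182.56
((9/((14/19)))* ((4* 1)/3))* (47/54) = 893/63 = 14.17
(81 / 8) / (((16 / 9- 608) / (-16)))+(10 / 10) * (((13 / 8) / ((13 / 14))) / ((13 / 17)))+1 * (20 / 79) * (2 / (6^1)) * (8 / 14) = 153200585 / 58834776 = 2.60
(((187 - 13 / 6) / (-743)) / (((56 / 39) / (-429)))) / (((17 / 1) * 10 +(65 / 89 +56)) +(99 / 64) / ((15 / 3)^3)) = 275227738500 / 839653658011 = 0.33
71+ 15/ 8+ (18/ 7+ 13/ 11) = 47203/ 616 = 76.63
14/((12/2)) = 7/3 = 2.33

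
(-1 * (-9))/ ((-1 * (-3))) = 3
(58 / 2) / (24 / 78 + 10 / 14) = 2639 / 93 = 28.38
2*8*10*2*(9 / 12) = 240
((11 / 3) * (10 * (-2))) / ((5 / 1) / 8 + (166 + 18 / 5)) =-800 / 1857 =-0.43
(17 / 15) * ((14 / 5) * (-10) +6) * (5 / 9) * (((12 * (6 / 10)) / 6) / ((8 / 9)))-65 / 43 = -8691 / 430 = -20.21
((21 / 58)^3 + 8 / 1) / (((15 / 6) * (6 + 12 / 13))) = 20412041 / 43900200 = 0.46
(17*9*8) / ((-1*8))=-153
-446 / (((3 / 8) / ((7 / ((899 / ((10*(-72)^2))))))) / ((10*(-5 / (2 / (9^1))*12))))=1165280256000 / 899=1296196057.84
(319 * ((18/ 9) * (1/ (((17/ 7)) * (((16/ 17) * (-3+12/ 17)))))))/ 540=-37961/ 168480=-0.23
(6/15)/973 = 2/4865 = 0.00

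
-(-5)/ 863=5/ 863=0.01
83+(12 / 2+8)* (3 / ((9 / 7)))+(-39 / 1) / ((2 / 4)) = 113 / 3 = 37.67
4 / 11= 0.36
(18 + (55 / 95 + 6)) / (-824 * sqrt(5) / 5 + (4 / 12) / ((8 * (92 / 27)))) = -208448954368 * sqrt(5) / 6988173074929- 15467040 / 6988173074929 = -0.07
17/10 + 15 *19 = 2867/10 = 286.70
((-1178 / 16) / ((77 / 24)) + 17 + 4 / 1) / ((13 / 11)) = -150 / 91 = -1.65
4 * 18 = 72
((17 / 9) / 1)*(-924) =-5236 / 3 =-1745.33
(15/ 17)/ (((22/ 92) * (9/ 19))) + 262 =151352/ 561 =269.79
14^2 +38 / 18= 1783 / 9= 198.11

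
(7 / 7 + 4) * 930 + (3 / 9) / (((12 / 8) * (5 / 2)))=209254 / 45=4650.09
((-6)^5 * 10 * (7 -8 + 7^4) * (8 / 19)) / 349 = -1492992000 / 6631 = -225153.37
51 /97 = 0.53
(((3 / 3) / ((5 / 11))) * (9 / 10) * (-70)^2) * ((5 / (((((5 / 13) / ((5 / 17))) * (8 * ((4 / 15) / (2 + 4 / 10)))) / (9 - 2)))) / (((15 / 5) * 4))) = 6621615 / 272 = 24344.17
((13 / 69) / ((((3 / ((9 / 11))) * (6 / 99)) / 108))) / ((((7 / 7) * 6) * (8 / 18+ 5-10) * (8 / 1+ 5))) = -243 / 943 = -0.26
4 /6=2 /3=0.67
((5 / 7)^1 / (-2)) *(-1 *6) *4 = 60 / 7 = 8.57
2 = 2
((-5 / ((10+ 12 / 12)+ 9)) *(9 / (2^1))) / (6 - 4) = -9 / 16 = -0.56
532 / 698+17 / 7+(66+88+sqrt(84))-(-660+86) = 740.36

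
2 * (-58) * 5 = -580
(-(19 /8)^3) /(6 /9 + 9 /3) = -3.65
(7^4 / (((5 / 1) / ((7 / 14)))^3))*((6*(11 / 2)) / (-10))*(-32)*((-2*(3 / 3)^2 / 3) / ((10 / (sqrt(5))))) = -52822*sqrt(5) / 3125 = -37.80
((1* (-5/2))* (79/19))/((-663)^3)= 395/11074501386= 0.00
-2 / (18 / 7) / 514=-7 / 4626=-0.00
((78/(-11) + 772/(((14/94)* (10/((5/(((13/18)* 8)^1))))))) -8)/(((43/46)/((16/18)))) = 159678328/387387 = 412.19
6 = 6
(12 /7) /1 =12 /7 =1.71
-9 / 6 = -3 / 2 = -1.50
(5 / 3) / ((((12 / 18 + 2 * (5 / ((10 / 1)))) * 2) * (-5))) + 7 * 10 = 699 / 10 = 69.90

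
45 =45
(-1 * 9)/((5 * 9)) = -0.20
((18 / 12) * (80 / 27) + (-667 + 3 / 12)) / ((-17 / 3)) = 23843 / 204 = 116.88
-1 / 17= -0.06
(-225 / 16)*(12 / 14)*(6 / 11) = -2025 / 308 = -6.57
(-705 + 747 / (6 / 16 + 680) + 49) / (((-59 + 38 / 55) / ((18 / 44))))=26734740 / 5818567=4.59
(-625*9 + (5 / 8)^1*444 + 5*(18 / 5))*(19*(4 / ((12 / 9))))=-607563 / 2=-303781.50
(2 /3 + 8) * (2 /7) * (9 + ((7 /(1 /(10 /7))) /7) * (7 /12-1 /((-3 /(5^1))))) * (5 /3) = 2470 /49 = 50.41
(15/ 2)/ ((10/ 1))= 0.75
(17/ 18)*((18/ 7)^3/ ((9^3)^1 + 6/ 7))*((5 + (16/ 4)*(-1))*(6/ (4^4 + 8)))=459/ 917917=0.00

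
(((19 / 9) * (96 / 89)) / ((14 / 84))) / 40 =152 / 445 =0.34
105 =105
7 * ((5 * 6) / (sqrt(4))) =105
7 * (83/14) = 83/2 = 41.50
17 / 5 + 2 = 27 / 5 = 5.40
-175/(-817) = 175/817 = 0.21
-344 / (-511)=344 / 511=0.67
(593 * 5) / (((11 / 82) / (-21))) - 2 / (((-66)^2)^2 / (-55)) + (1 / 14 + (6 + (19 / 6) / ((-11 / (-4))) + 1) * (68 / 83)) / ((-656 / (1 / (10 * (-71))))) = -27082986306019811591 / 58348727680320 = -464157.27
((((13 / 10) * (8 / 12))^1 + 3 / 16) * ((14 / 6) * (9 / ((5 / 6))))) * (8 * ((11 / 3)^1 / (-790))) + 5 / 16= -106473 / 158000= -0.67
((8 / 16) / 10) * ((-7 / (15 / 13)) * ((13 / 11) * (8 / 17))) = -2366 / 14025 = -0.17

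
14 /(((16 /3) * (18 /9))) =21 /16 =1.31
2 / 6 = 1 / 3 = 0.33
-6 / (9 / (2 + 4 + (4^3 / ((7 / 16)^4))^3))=-147573952755771859340 / 41523861603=-3553955414.04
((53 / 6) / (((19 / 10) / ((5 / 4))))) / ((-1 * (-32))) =1325 / 7296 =0.18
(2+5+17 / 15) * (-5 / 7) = -122 / 21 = -5.81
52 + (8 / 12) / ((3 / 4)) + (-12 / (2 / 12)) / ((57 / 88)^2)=-118.72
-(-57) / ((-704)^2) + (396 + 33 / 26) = 2559609573 / 6443008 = 397.27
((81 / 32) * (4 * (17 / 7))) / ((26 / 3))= 2.84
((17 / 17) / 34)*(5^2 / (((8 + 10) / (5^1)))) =125 / 612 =0.20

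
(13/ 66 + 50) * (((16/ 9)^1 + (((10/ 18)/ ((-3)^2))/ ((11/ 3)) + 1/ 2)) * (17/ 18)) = 76765523/ 705672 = 108.78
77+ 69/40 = 3149/40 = 78.72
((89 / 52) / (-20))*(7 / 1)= -623 / 1040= -0.60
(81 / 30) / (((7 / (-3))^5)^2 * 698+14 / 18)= 1594323 / 1971677697290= 0.00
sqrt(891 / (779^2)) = 9 *sqrt(11) / 779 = 0.04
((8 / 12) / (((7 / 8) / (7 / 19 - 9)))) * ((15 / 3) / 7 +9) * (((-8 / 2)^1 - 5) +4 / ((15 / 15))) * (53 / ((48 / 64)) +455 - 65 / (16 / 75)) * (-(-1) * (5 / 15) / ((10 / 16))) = 946314112 / 25137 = 37646.26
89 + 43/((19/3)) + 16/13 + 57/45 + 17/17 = 367858/3705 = 99.29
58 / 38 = 29 / 19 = 1.53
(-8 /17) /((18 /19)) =-76 /153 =-0.50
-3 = -3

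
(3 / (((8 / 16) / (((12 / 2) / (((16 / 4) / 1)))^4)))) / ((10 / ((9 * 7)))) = 15309 / 80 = 191.36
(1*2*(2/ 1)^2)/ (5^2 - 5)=2/ 5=0.40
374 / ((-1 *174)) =-187 / 87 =-2.15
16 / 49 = 0.33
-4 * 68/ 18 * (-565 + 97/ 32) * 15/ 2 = 1528555/ 24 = 63689.79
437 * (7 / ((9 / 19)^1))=58121 / 9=6457.89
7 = 7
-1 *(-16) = 16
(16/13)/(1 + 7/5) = 20/39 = 0.51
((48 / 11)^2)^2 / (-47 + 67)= 1327104 / 73205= 18.13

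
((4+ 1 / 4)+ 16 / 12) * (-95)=-6365 / 12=-530.42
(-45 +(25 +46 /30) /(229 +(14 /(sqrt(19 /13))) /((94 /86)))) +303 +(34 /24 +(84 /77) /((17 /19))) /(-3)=41430992831517 /161061263660 - 11261012*sqrt(247) /32944349385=257.23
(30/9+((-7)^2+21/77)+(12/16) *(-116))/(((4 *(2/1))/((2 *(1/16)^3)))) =-1135/540672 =-0.00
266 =266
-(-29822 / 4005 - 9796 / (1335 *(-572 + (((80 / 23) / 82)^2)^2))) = 3366438771399193199 / 452882277990932715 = 7.43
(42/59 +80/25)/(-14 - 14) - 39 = -161647/4130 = -39.14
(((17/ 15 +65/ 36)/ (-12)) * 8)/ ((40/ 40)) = -529/ 270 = -1.96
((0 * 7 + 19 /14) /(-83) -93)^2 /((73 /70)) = 58411836125 /7040558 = 8296.48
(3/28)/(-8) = -3/224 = -0.01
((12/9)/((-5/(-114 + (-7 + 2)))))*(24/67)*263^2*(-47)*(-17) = 210453046048/335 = 628218047.90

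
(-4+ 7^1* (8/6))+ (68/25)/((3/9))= 1012/75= 13.49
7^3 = 343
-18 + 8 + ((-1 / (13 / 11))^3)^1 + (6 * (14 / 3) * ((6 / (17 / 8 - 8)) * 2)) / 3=-3063659 / 103259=-29.67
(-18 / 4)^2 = 81 / 4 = 20.25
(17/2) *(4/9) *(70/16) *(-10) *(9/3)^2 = -2975/2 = -1487.50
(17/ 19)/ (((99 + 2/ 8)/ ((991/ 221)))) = 3964/ 98059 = 0.04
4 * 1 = 4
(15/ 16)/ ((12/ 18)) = 45/ 32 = 1.41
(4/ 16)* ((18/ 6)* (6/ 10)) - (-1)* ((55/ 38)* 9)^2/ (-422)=145953/ 3046840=0.05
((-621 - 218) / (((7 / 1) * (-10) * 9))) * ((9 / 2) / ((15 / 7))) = 839 / 300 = 2.80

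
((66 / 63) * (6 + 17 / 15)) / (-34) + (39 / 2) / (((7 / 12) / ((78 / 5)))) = 2791379 / 5355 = 521.27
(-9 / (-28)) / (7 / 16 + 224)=4 / 2793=0.00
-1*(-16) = 16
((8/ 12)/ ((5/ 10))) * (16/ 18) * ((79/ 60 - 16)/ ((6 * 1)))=-3524/ 1215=-2.90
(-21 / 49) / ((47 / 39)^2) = -4563 / 15463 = -0.30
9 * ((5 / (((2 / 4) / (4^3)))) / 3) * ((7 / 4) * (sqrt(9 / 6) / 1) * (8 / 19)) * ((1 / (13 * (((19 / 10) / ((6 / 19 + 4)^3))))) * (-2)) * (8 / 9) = -395220582400 * sqrt(6) / 96567861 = -10024.96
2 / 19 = 0.11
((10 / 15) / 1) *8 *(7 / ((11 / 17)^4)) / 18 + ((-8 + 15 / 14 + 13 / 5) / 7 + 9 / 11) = 2330520389 / 193700430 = 12.03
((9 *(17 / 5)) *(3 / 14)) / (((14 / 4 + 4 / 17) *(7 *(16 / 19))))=148257 / 497840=0.30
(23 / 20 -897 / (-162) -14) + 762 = 407531 / 540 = 754.69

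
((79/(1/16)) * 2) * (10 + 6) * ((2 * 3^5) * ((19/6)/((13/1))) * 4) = 248997888/13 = 19153683.69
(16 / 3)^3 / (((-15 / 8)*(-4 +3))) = 32768 / 405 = 80.91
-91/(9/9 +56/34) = -1547/45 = -34.38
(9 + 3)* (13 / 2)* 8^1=624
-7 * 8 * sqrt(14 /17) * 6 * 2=-609.83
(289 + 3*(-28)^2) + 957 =3598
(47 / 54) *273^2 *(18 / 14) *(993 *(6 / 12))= 165635379 / 4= 41408844.75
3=3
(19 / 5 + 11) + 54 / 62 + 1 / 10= 4889 / 310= 15.77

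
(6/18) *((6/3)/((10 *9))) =1/135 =0.01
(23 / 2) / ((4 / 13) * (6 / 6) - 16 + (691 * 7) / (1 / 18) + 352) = 299 / 2272460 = 0.00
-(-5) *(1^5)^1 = 5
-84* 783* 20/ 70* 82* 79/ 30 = -20289096/ 5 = -4057819.20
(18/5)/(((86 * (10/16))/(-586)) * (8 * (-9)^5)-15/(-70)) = 24612/296230615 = 0.00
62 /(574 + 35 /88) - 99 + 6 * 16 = -146185 /50547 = -2.89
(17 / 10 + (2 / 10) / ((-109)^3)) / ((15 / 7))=51369479 / 64751450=0.79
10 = 10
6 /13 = 0.46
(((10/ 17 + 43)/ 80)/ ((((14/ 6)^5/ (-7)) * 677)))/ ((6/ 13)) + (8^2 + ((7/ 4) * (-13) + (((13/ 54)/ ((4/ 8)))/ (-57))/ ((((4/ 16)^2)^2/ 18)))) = 1758437630077/ 756041862240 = 2.33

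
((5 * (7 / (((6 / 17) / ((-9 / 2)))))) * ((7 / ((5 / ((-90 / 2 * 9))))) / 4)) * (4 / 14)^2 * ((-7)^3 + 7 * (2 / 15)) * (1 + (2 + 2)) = -35326935 / 4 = -8831733.75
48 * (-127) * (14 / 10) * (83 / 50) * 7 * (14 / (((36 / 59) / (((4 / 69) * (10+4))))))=-47783280608 / 25875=-1846696.84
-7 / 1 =-7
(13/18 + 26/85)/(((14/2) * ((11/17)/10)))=2.27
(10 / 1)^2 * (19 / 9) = 1900 / 9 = 211.11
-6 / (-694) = 3 / 347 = 0.01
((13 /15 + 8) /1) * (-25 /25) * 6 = -266 /5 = -53.20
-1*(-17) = 17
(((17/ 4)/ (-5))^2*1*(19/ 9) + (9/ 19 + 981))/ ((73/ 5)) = 67237129/ 998640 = 67.33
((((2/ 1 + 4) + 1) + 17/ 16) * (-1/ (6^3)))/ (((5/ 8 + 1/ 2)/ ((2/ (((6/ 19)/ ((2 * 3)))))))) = -817/ 648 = -1.26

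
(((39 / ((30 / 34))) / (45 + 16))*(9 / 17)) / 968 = 117 / 295240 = 0.00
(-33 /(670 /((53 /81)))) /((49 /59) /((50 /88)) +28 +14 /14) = -171985 /162560358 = -0.00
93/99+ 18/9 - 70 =-2213/33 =-67.06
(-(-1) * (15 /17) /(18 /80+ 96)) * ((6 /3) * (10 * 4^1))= 16000 /21811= 0.73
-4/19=-0.21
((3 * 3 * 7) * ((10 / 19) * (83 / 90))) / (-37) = -581 / 703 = -0.83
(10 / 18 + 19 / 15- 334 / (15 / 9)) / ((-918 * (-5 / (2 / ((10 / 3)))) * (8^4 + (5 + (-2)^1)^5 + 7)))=-2234 / 374027625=-0.00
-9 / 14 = -0.64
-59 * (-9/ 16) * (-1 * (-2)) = 531/ 8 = 66.38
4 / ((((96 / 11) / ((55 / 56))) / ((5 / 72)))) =3025 / 96768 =0.03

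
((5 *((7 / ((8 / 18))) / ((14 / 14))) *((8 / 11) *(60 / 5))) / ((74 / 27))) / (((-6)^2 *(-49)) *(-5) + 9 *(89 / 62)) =78120 / 2751727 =0.03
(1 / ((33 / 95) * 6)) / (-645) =-19 / 25542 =-0.00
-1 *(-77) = 77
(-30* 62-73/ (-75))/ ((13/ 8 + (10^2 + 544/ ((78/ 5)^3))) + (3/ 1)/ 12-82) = -22055120568/ 237493025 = -92.87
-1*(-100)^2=-10000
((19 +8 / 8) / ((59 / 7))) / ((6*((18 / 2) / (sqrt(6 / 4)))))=35*sqrt(6) / 1593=0.05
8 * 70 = 560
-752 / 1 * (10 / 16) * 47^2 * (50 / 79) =-51911500 / 79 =-657107.59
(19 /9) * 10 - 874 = -7676 /9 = -852.89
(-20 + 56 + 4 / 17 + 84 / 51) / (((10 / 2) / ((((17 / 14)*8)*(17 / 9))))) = 6256 / 45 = 139.02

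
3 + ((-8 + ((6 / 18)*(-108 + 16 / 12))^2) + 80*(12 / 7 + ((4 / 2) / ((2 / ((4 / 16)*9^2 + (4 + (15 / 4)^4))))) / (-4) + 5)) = -95935955 / 36288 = -2643.74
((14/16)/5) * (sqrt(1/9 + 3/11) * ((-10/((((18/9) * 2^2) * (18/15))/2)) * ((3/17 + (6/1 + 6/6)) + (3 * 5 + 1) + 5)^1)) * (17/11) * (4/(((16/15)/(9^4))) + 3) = -550042885 * sqrt(418)/46464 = -242029.39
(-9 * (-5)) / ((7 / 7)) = 45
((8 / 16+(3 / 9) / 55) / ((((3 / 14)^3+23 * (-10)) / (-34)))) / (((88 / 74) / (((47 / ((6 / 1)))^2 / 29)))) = 476585123 / 3580337970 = 0.13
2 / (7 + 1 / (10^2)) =200 / 701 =0.29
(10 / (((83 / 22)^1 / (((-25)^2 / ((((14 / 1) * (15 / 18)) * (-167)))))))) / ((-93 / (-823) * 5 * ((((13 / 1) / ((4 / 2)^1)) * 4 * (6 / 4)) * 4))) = -1131625 / 117305643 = -0.01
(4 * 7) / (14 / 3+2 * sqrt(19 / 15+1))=3.65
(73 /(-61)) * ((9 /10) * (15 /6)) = -657 /244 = -2.69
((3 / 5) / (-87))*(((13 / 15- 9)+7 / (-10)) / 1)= 53 / 870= 0.06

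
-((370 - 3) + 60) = -427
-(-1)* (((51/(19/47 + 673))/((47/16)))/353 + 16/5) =5958776/1862075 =3.20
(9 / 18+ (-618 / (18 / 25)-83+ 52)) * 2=-5333 / 3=-1777.67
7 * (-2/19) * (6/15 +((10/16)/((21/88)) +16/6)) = -4.19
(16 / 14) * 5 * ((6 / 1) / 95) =48 / 133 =0.36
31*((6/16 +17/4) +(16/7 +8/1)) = 25885/56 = 462.23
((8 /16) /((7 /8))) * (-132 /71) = -528 /497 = -1.06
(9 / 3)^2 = 9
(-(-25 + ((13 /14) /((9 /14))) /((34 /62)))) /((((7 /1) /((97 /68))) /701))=3195.00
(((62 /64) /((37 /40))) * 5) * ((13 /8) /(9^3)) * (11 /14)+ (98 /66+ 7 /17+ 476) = 1079918945075 /2259690048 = 477.91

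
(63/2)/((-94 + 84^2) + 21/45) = 945/208874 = 0.00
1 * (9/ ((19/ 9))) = 81/ 19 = 4.26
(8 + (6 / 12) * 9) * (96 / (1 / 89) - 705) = 97987.50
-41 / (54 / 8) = -164 / 27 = -6.07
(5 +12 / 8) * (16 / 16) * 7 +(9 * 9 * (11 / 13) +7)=3147 / 26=121.04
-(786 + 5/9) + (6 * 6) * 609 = 190237/9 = 21137.44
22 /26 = 0.85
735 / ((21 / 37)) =1295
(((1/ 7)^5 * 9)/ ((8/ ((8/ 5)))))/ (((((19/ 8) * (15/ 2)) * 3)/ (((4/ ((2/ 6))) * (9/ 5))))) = 1728/ 39916625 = 0.00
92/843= 0.11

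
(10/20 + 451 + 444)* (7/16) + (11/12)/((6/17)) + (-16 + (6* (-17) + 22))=85933/288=298.38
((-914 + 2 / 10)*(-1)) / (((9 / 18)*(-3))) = -3046 / 5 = -609.20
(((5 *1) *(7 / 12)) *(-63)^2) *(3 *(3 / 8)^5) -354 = -12643143 / 131072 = -96.46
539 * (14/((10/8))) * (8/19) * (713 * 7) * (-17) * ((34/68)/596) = -2561021848/14155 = -180927.01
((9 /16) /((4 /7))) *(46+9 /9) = 2961 /64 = 46.27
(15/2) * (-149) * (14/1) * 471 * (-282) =2078000190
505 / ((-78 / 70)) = -453.21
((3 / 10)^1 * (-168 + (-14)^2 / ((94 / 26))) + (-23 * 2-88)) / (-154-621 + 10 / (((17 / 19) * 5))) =671704 / 3087195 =0.22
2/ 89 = 0.02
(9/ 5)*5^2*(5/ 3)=75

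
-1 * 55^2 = -3025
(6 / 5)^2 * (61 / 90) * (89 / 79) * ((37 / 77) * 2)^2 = 59458408 / 58548875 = 1.02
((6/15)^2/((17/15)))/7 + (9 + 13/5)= 6914/595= 11.62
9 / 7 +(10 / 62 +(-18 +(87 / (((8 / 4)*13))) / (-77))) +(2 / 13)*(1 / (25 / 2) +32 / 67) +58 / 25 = -113474947 / 7996450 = -14.19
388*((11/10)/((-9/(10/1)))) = -4268/9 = -474.22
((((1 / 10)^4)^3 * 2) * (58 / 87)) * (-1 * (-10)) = 1 / 75000000000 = 0.00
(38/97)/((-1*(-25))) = 38/2425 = 0.02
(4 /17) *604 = 2416 /17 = 142.12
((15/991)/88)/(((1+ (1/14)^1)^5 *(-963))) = -67228/531444189375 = -0.00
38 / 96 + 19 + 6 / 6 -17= 163 / 48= 3.40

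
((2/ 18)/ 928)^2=1/ 69755904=0.00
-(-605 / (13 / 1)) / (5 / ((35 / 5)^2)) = 5929 / 13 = 456.08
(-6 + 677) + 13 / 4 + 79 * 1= 3013 / 4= 753.25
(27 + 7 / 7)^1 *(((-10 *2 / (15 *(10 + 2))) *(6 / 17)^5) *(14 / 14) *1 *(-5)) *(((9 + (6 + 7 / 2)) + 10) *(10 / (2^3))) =4309200 / 1419857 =3.03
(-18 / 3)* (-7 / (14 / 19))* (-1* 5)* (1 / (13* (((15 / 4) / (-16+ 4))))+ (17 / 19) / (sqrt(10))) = 912 / 13-51* sqrt(10) / 2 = -10.48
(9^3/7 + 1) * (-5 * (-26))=95680/7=13668.57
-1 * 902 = -902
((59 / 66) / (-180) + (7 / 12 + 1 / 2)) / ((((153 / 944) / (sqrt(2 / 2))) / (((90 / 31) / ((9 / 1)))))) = 3023396 / 1408671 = 2.15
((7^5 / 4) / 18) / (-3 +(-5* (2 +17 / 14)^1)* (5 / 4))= -117649 / 11637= -10.11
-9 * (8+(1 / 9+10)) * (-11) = 1793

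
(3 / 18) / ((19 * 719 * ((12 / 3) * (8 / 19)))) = 1 / 138048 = 0.00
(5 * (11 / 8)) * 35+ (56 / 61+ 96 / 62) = 3677487 / 15128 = 243.09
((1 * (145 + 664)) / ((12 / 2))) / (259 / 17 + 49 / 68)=27506 / 3255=8.45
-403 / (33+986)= -403 / 1019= -0.40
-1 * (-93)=93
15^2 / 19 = 225 / 19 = 11.84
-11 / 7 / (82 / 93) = -1023 / 574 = -1.78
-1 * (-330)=330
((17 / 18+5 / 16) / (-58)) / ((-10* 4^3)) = 181 / 5345280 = 0.00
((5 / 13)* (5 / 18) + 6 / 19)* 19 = 1879 / 234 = 8.03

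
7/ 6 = 1.17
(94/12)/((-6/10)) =-235/18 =-13.06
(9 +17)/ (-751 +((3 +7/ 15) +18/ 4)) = -780/ 22291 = -0.03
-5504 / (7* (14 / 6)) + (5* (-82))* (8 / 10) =-32584 / 49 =-664.98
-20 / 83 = -0.24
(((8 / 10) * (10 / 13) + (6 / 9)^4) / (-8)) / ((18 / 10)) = -535 / 9477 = -0.06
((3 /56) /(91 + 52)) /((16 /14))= 0.00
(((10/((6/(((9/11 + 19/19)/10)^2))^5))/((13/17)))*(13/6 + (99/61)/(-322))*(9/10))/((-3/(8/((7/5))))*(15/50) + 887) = 13858508800/95151890790502754889681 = 0.00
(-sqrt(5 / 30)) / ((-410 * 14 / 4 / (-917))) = -131 * sqrt(6) / 1230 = -0.26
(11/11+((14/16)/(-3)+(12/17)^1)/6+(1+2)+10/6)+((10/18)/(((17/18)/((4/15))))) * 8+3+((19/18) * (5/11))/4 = 272257/26928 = 10.11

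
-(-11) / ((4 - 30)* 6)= -11 / 156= -0.07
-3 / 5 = -0.60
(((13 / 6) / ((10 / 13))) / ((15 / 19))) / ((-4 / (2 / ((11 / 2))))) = -3211 / 9900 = -0.32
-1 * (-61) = 61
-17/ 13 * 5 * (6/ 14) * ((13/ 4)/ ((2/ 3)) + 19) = -48705/ 728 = -66.90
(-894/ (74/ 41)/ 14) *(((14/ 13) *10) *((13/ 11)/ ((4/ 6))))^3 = -12123310500/ 49247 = -246173.58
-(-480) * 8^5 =15728640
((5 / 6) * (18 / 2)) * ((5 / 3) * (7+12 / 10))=205 / 2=102.50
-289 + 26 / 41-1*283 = -23426 / 41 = -571.37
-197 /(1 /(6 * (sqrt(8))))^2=-56736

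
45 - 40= 5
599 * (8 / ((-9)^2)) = 4792 / 81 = 59.16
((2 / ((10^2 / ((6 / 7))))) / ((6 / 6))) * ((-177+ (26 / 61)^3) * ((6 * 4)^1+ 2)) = -3132328758 / 39721675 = -78.86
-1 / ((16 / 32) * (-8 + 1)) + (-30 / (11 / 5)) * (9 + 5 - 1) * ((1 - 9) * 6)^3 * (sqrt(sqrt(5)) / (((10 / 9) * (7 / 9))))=2 / 7 + 1746800640 * 5^(1 / 4) / 77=33923067.92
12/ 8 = 3/ 2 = 1.50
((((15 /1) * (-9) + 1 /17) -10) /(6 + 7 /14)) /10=-2464 /1105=-2.23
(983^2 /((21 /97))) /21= 93730033 /441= 212539.76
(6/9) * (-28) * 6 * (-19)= 2128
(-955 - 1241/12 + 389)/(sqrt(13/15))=-8033 * sqrt(195)/156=-719.07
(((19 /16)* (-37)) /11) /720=-703 /126720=-0.01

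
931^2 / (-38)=-45619 / 2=-22809.50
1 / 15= 0.07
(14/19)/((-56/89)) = -89/76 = -1.17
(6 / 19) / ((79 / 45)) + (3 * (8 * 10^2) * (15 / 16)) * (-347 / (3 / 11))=-2862749.82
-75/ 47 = -1.60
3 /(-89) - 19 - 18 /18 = -1783 /89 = -20.03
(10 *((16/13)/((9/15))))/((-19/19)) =-800/39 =-20.51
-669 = -669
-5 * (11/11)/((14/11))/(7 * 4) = -55/392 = -0.14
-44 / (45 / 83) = -3652 / 45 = -81.16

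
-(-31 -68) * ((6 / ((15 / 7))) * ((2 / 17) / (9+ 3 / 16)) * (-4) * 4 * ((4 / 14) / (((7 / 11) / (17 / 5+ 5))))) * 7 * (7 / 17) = -617.38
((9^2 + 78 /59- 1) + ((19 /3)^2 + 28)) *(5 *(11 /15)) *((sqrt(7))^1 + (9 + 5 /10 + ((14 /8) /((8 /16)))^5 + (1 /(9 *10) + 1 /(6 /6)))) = 872839 *sqrt(7) /1593 + 673352519389 /2293920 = 294987.59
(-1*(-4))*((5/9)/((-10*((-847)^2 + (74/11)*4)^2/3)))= -242/186841284966075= -0.00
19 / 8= 2.38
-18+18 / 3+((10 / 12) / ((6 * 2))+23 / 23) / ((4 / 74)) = 1121 / 144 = 7.78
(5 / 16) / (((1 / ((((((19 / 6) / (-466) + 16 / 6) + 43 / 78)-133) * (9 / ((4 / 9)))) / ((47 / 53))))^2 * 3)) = 75956300250975525375 / 83014548557824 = 914975.77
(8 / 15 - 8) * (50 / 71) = -1120 / 213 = -5.26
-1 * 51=-51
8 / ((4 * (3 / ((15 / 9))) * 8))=5 / 36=0.14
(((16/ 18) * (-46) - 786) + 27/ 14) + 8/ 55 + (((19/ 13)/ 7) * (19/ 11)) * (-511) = -90909961/ 90090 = -1009.10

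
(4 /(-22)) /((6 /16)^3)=-1024 /297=-3.45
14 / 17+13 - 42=-479 / 17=-28.18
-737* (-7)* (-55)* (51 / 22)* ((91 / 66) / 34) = -213395 / 8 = -26674.38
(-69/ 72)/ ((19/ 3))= -23/ 152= -0.15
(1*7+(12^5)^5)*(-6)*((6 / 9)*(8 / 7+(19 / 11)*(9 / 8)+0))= -1813482078403751936372068332539 / 154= -11775857651972415171247200000.00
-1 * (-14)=14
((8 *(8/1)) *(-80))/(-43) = 5120/43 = 119.07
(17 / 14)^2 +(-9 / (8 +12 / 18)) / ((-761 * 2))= 715100 / 484757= 1.48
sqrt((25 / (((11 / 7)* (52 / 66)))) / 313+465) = 21.57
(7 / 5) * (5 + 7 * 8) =85.40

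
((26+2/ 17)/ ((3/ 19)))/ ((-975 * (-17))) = 2812/ 281775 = 0.01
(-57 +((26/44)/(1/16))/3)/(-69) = 1777/2277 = 0.78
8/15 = 0.53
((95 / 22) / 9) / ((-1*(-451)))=95 / 89298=0.00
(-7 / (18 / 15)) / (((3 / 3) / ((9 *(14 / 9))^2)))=-3430 / 3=-1143.33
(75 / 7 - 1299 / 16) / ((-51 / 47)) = 123657 / 1904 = 64.95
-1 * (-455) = 455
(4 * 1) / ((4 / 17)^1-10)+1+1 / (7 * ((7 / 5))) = 2816 / 4067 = 0.69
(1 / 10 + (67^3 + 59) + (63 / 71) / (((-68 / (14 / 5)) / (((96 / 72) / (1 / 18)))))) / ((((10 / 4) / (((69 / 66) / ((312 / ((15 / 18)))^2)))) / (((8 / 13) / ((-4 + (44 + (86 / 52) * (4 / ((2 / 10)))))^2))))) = 0.00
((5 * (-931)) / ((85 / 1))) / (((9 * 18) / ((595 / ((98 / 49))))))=-32585 / 324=-100.57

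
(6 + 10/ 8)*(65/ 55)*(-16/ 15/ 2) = -754/ 165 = -4.57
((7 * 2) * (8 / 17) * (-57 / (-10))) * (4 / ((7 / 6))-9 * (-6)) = 183312 / 85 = 2156.61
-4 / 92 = -1 / 23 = -0.04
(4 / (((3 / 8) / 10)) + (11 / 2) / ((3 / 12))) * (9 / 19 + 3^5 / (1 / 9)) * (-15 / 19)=-80214660 / 361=-222201.27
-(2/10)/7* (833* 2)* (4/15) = -952/75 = -12.69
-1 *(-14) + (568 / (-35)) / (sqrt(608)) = 13.34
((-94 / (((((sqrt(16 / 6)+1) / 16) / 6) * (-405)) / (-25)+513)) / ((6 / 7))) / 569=-32015648 / 85243249341+21056 * sqrt(6) / 255729748023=-0.00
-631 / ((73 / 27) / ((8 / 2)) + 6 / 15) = -340740 / 581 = -586.47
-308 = -308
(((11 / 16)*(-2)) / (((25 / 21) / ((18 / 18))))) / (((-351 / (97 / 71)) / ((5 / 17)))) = 7469 / 5648760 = 0.00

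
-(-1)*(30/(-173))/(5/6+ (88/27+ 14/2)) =-0.02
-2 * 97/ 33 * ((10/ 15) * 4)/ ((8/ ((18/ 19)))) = -1.86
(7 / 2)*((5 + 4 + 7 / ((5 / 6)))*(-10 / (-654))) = 203 / 218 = 0.93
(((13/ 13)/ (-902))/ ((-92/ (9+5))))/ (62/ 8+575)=1/ 3454209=0.00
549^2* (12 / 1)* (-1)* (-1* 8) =28934496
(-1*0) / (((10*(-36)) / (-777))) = 0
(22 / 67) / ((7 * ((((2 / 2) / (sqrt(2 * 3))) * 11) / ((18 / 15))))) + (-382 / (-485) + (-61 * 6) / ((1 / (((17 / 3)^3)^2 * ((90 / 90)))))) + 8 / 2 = -1428219393484 / 117855 + 12 * sqrt(6) / 2345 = -12118445.48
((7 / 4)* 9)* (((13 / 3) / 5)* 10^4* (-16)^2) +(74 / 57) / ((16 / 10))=7967232185 / 228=34944000.81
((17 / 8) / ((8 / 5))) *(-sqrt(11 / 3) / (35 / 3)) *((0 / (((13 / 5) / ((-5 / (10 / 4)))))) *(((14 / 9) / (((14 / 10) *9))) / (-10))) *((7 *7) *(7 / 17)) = 0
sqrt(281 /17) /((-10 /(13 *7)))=-91 *sqrt(4777) /170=-37.00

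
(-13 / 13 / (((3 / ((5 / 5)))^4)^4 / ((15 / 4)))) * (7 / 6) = -35 / 344373768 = -0.00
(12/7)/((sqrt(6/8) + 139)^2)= 529968/5972352961 - 26688 * sqrt(3)/41806470727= 0.00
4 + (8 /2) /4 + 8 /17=93 /17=5.47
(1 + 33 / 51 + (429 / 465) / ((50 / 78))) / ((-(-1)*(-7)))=-203309 / 461125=-0.44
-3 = -3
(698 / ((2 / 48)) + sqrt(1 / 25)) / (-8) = -83761 / 40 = -2094.02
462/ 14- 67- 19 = -53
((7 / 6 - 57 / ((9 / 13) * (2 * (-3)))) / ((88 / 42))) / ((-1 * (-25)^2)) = -469 / 41250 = -0.01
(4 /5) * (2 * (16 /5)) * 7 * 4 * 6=21504 /25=860.16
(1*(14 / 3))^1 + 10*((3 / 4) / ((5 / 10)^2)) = 104 / 3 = 34.67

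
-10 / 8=-5 / 4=-1.25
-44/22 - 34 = -36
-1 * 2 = -2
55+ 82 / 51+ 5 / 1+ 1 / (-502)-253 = -4900073 / 25602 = -191.39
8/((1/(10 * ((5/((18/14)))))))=2800/9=311.11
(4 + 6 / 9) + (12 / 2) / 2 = 23 / 3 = 7.67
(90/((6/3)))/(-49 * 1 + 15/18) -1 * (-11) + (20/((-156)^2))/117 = 10.07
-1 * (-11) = 11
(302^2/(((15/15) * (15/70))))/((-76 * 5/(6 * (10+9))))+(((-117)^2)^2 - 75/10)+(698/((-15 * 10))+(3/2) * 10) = 28089155737/150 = 187261038.25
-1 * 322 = -322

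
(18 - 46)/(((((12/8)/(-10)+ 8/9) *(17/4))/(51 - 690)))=1840320/323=5697.59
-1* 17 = -17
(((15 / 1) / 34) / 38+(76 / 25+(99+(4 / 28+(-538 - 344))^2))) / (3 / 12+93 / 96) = 9847864190264 / 15431325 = 638173.60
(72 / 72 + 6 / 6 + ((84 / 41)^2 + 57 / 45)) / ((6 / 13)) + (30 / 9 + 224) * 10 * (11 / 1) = 3785705317 / 151290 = 25022.84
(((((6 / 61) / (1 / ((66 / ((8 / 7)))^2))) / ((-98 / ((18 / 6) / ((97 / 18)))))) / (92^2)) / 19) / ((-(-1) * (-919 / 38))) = 88209 / 184099549888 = 0.00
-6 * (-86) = 516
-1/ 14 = -0.07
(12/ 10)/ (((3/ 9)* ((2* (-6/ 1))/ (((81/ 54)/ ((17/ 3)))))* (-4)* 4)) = 27/ 5440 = 0.00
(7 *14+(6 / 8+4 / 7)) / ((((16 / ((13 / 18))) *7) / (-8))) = -4017 / 784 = -5.12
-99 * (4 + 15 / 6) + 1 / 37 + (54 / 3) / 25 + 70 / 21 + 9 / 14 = -12408239 / 19425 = -638.78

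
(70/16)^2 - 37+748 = 46729/64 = 730.14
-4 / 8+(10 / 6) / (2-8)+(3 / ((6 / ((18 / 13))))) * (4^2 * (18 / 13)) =22145 / 1521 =14.56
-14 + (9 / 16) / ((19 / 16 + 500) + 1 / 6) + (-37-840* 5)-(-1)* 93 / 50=-1022555271 / 240650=-4249.14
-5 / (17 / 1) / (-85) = 1 / 289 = 0.00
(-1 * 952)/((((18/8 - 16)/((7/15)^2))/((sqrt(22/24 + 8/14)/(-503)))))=-13328 * sqrt(105)/3734775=-0.04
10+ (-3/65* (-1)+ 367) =24508/65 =377.05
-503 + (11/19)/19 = -181572/361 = -502.97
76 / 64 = 19 / 16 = 1.19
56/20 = 2.80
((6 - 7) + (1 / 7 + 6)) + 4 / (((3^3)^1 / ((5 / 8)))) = 1979 / 378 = 5.24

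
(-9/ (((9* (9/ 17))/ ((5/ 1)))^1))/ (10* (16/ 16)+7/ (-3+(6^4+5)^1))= -110330/ 116883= -0.94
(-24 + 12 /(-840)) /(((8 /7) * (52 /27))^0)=-1681 /70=-24.01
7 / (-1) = -7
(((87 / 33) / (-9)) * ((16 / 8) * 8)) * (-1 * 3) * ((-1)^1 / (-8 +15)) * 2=-928 / 231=-4.02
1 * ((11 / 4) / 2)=11 / 8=1.38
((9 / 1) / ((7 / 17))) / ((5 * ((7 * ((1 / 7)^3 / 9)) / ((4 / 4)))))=9639 / 5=1927.80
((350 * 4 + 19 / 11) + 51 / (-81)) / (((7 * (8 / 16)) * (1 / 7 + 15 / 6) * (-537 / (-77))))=11651528 / 536463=21.72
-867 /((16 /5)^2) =-21675 /256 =-84.67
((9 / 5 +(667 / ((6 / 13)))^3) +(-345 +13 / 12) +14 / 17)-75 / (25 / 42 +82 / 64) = 69878168894834473 / 23151960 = 3018239876.66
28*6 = 168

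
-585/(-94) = 585/94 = 6.22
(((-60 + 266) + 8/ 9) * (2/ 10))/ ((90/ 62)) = 57722/ 2025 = 28.50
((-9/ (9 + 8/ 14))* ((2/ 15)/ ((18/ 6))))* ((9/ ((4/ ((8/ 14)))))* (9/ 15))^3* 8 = -314928/ 2051875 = -0.15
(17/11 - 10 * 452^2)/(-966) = 1070163/506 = 2114.95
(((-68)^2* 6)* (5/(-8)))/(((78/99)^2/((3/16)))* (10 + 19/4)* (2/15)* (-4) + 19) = 849746700/345193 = 2461.66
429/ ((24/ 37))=5291/ 8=661.38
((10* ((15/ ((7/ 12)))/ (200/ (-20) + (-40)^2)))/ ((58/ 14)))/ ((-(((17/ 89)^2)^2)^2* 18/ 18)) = -236195328342124860/ 10721739186817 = -22029.57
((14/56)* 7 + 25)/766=107/3064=0.03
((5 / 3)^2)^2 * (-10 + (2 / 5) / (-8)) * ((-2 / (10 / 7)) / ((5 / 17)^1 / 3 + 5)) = 39865 / 1872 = 21.30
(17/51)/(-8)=-1/24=-0.04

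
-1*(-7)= 7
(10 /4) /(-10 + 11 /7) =-35 /118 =-0.30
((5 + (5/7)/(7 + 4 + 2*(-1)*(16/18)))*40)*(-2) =-236000/581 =-406.20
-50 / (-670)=5 / 67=0.07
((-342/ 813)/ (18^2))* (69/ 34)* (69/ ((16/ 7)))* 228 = -1336783/ 73712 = -18.14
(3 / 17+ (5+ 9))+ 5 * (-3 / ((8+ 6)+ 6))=913 / 68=13.43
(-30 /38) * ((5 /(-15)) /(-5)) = -1 /19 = -0.05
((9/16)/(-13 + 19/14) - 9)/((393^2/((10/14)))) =-0.00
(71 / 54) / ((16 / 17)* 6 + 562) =1207 / 521100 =0.00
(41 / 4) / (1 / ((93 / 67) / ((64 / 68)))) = 64821 / 4288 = 15.12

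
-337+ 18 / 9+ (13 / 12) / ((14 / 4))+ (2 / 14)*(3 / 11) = -22087 / 66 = -334.65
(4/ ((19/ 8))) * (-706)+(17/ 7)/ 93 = -14707069/ 12369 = -1189.03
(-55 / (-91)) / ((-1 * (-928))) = 55 / 84448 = 0.00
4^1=4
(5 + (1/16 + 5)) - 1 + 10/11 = 1755/176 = 9.97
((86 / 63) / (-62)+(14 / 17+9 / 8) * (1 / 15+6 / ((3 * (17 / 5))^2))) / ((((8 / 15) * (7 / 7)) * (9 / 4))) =84535225 / 460564272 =0.18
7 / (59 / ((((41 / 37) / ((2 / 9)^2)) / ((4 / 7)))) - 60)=-162729 / 1359892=-0.12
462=462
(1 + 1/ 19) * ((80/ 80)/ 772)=0.00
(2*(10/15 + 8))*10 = 520/3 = 173.33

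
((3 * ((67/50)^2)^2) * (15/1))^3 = 5965202081477352858384969/1953125000000000000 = 3054183.47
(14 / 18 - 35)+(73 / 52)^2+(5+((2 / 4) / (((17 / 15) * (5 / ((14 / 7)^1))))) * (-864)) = -74353159 / 413712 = -179.72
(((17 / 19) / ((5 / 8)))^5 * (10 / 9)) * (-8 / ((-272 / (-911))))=-2493239492608 / 13928056875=-179.01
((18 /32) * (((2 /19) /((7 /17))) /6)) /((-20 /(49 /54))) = -119 /109440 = -0.00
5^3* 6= 750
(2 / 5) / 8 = 1 / 20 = 0.05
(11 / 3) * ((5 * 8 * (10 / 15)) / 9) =880 / 81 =10.86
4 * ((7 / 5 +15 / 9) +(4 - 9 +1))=-3.73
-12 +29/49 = -559/49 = -11.41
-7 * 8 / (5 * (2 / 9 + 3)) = -504 / 145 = -3.48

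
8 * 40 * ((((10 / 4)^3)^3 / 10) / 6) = 1953125 / 96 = 20345.05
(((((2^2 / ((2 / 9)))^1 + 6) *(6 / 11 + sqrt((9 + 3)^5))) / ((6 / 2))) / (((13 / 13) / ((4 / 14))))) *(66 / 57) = 192 / 133 + 101376 *sqrt(3) / 133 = 1321.66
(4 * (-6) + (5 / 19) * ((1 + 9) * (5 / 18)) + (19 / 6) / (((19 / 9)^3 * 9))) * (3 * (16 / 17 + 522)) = -671012755 / 18411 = -36446.30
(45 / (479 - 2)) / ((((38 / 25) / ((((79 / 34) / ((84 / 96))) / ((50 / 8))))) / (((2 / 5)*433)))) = 547312 / 119833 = 4.57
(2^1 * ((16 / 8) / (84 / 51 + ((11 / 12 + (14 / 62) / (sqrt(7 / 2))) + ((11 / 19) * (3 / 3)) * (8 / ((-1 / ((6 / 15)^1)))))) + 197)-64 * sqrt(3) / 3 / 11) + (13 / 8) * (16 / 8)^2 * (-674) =-705673324645707 / 177251056921-64 * sqrt(3) / 33-46572465600 * sqrt(14) / 177251056921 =-3985.55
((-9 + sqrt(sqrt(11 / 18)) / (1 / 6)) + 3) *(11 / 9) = -22 / 3 + 11 *11^(1 / 4) *2^(3 / 4) *sqrt(3) / 9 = -0.85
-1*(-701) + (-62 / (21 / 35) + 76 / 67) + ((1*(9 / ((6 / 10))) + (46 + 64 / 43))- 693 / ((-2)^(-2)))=-2110.71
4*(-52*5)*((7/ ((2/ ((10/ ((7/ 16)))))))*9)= -748800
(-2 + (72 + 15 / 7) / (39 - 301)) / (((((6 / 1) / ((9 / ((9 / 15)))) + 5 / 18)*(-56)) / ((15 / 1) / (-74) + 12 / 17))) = 119266695 / 3940649776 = 0.03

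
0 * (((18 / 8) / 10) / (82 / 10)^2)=0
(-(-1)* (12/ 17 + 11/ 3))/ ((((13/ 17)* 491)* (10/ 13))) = 223/ 14730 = 0.02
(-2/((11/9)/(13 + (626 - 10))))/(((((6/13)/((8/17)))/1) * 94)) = -5772/517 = -11.16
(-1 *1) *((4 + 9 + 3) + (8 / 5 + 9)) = -26.60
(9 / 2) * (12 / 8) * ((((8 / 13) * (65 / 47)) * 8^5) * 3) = 26542080 / 47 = 564725.11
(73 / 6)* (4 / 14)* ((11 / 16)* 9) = 2409 / 112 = 21.51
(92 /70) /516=23 /9030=0.00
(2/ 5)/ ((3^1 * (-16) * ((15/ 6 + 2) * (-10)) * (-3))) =-1/ 16200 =-0.00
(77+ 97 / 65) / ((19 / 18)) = 74.36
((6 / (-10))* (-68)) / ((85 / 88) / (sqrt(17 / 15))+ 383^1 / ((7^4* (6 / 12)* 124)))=-22517394877824 / 176585243682355+ 99453608957472* sqrt(255) / 35317048736471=44.84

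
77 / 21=11 / 3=3.67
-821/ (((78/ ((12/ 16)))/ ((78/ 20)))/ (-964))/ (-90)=-197861/ 600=-329.77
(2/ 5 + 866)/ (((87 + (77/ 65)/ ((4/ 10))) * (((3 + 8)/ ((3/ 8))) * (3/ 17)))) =239343/ 128645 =1.86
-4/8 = -1/2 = -0.50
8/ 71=0.11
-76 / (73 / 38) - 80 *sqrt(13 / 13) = -8728 / 73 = -119.56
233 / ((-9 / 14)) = -3262 / 9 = -362.44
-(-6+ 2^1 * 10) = -14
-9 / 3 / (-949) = 3 / 949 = 0.00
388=388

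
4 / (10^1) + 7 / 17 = 69 / 85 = 0.81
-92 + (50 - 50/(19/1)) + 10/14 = -5841/133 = -43.92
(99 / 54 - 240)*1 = -1429 / 6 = -238.17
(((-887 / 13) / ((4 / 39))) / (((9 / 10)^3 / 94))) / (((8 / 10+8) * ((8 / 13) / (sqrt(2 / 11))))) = -338723125 * sqrt(22) / 235224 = -6754.21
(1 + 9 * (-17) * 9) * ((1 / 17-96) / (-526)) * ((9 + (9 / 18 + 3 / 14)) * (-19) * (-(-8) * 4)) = 1482354.86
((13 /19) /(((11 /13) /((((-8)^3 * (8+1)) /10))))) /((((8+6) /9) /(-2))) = 3504384 /7315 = 479.07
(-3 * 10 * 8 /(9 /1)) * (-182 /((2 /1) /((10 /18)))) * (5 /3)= 182000 /81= 2246.91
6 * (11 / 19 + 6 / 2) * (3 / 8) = 153 / 19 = 8.05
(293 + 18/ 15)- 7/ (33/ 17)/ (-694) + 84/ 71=2401568867/ 8130210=295.39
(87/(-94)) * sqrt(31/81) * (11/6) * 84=-2233 * sqrt(31)/141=-88.18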